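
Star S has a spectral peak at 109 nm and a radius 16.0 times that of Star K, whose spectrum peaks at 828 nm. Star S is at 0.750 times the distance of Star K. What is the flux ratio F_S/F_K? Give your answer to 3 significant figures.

Wien's law: T_S/T_K = λ_K/λ_S = 828/109 = 7.596.
L_S/L_K = (R_S/R_K)²(T_S/T_K)⁴ = (16.0)²(7.596)⁴ = 8.524×10^5.
F_S/F_K = (L_S/L_K)/(d_S/d_K)² = 8.524×10^5/(0.750)² = 1.515×10^6.

1.52×10^6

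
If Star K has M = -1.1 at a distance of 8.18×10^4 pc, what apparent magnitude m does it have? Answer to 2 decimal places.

m = M + 5 log₁₀(d/10 pc) = -1.1 + 5 log₁₀(8.18×10^4/10)
  = -1.1 + 5 × 3.913 = -1.1 + 19.56 = 18.46.

18.46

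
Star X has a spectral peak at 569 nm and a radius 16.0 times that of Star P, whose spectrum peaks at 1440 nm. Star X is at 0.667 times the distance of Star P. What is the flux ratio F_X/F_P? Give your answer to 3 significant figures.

2.36×10^4

Wien's law: T_X/T_P = λ_P/λ_X = 1440/569 = 2.531.
L_X/L_P = (R_X/R_P)²(T_X/T_P)⁴ = (16.0)²(2.531)⁴ = 1.050×10^4.
F_X/F_P = (L_X/L_P)/(d_X/d_P)² = 1.050×10^4/(0.667)² = 2.360×10^4.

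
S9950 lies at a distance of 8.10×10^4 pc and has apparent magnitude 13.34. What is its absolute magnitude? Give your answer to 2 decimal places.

M = m − 5 log₁₀(d/10 pc) = 13.34 − 5 log₁₀(8.10×10^4/10)
  = 13.34 − 5 × 3.908 = 13.34 − 19.54 = -6.20.

-6.20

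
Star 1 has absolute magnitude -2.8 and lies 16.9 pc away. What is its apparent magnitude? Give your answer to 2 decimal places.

m = M + 5 log₁₀(d/10 pc) = -2.8 + 5 log₁₀(16.9/10)
  = -2.8 + 5 × 0.228 = -2.8 + 1.14 = -1.66.

-1.66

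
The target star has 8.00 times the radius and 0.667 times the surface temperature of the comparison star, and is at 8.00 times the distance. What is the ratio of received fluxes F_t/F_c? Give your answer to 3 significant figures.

L_t/L_c = (R_t/R_c)²(T_t/T_c)⁴ = (8.00)² × (0.667)⁴ = 12.67.
F_t/F_c = (L_t/L_c)/(d_t/d_c)² = 12.67 / (8.00)² = 0.1979.

0.198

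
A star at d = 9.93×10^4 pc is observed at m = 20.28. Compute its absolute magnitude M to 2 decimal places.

0.30

M = m − 5 log₁₀(d/10 pc) = 20.28 − 5 log₁₀(9.93×10^4/10)
  = 20.28 − 5 × 3.997 = 20.28 − 19.98 = 0.30.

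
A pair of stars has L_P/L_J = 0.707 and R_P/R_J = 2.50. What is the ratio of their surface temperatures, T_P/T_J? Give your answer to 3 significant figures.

0.580

L ∝ R²T⁴ gives T ∝ (L/R²)^(1/4), so
T_P/T_J = (0.707 / 2.50²)^(1/4) = (0.1131)^(1/4) = 0.5799.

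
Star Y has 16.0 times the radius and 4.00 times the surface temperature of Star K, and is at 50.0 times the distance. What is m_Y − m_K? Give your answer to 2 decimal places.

L_Y/L_K = (16.0)²(4.00)⁴ = 6.554×10^4.
F_Y/F_K = (L_Y/L_K)/(d_Y/d_K)² = 6.554×10^4/2500 = 26.21.
m_Y − m_K = −2.5 log₁₀(26.21) = -3.55.

-3.55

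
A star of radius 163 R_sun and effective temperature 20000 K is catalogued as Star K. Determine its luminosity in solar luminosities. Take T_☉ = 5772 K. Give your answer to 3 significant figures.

L/L_☉ = (R/R_☉)² (T/T_☉)⁴ = (163)² × (20000/5772)⁴
       = 2.657×10^4 × (3.465)⁴ = 2.657×10^4 × 144.2 = 3.830×10^6.

3.83×10^6 solar luminosities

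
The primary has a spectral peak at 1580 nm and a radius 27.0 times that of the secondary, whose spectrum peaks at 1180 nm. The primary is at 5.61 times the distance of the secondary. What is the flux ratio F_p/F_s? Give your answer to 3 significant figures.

Wien's law: T_p/T_s = λ_s/λ_p = 1180/1580 = 0.7468.
L_p/L_s = (R_p/R_s)²(T_p/T_s)⁴ = (27.0)²(0.7468)⁴ = 226.8.
F_p/F_s = (L_p/L_s)/(d_p/d_s)² = 226.8/(5.61)² = 7.206.

7.21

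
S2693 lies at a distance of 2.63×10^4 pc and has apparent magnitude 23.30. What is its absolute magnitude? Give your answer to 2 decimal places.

6.20

M = m − 5 log₁₀(d/10 pc) = 23.30 − 5 log₁₀(2.63×10^4/10)
  = 23.30 − 5 × 3.420 = 23.30 − 17.10 = 6.20.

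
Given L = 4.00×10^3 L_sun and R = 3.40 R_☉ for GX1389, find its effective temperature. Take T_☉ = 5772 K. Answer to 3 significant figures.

T/T_☉ = (L/L_☉)^(1/4) / (R/R_☉)^(1/2)
T = 5772 × (4.00×10^3)^(1/4) / √(3.40) = 5772 × 7.953 / 1.844 = 2.489×10^4 K.

2.49×10^4 K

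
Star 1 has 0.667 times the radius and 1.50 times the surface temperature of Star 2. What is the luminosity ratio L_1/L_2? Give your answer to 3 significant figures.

2.25

From the Stefan–Boltzmann law, L ∝ R²T⁴, so
L_1/L_2 = (R_1/R_2)² (T_1/T_2)⁴ = (0.667)² × (1.50)⁴ = 0.4449 × 5.062 = 2.252.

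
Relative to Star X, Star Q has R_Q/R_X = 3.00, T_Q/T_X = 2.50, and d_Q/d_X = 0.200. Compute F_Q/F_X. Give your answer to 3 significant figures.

L_Q/L_X = (R_Q/R_X)²(T_Q/T_X)⁴ = (3.00)² × (2.50)⁴ = 351.6.
F_Q/F_X = (L_Q/L_X)/(d_Q/d_X)² = 351.6 / (0.200)² = 8789.

8.79×10^3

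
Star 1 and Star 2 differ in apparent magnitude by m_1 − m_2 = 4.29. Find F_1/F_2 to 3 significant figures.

F_1/F_2 = 10^(−(m_1 − m_2)/2.5) = 10^(-4.29/2.5) = 10^-1.716 = 0.01923.

0.0192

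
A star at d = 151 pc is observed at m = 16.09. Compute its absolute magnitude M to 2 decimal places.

10.20

M = m − 5 log₁₀(d/10 pc) = 16.09 − 5 log₁₀(151/10)
  = 16.09 − 5 × 1.179 = 16.09 − 5.89 = 10.20.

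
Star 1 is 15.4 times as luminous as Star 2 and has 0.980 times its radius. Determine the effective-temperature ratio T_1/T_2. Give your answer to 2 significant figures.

L ∝ R²T⁴ gives T ∝ (L/R²)^(1/4), so
T_1/T_2 = (15.4 / 0.980²)^(1/4) = (16.03)^(1/4) = 2.001.

2.0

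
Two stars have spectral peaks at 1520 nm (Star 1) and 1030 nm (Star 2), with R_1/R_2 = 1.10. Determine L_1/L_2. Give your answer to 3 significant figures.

Wien's law gives T ∝ 1/λ_max, so T_1/T_2 = λ_2/λ_1 = 1030/1520 = 0.6776.
Then L ∝ R²T⁴ gives L_1/L_2 = (1.10)² × (0.6776)⁴ = 1.210 × 0.2109 = 0.2551.

0.255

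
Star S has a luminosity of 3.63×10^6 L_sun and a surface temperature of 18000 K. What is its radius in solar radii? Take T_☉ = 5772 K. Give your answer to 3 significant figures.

R/R_☉ = √(L/L_☉) / (T/T_☉)² = √(3.63×10^6) / (3.119)²
       = 1905 / 9.725 = 195.9.

196 solar radii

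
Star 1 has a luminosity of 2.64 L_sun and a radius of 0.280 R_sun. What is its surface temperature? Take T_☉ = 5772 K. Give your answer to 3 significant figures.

T/T_☉ = (L/L_☉)^(1/4) / (R/R_☉)^(1/2)
T = 5772 × (2.64)^(1/4) / √(0.280) = 5772 × 1.275 / 0.5292 = 1.390×10^4 K.

1.39×10^4 K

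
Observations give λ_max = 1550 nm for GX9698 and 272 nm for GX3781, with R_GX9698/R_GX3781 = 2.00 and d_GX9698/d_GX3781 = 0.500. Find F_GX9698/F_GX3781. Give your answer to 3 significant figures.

Wien's law: T_GX9698/T_GX3781 = λ_GX3781/λ_GX9698 = 272/1550 = 0.1755.
L_GX9698/L_GX3781 = (R_GX9698/R_GX3781)²(T_GX9698/T_GX3781)⁴ = (2.00)²(0.1755)⁴ = 0.003793.
F_GX9698/F_GX3781 = (L_GX9698/L_GX3781)/(d_GX9698/d_GX3781)² = 0.003793/(0.500)² = 0.01517.

0.0152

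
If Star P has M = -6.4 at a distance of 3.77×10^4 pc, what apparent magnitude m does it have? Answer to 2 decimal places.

m = M + 5 log₁₀(d/10 pc) = -6.4 + 5 log₁₀(3.77×10^4/10)
  = -6.4 + 5 × 3.576 = -6.4 + 17.88 = 11.48.

11.48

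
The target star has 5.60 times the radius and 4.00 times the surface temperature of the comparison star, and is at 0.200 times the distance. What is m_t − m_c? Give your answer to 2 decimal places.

L_t/L_c = (5.60)²(4.00)⁴ = 8028.
F_t/F_c = (L_t/L_c)/(d_t/d_c)² = 8028/0.04000 = 2.007×10^5.
m_t − m_c = −2.5 log₁₀(2.007×10^5) = -13.26.

-13.26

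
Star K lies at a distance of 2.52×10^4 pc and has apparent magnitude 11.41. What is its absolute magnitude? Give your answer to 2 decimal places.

M = m − 5 log₁₀(d/10 pc) = 11.41 − 5 log₁₀(2.52×10^4/10)
  = 11.41 − 5 × 3.401 = 11.41 − 17.01 = -5.60.

-5.60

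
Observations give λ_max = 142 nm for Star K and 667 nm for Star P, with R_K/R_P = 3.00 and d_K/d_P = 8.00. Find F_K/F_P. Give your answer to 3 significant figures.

68.5

Wien's law: T_K/T_P = λ_P/λ_K = 667/142 = 4.697.
L_K/L_P = (R_K/R_P)²(T_K/T_P)⁴ = (3.00)²(4.697)⁴ = 4381.
F_K/F_P = (L_K/L_P)/(d_K/d_P)² = 4381/(8.00)² = 68.46.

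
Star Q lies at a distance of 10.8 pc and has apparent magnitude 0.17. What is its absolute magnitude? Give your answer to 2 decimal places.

M = m − 5 log₁₀(d/10 pc) = 0.17 − 5 log₁₀(10.8/10)
  = 0.17 − 5 × 0.033 = 0.17 − 0.17 = 0.00.

0.00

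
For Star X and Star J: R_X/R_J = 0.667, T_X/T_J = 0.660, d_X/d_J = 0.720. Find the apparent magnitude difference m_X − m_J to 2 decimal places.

L_X/L_J = (0.667)²(0.660)⁴ = 0.08442.
F_X/F_J = (L_X/L_J)/(d_X/d_J)² = 0.08442/0.5184 = 0.1628.
m_X − m_J = −2.5 log₁₀(0.1628) = 1.97.

1.97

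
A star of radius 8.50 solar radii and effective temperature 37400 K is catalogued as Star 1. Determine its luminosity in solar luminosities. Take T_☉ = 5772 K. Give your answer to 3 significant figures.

L/L_☉ = (R/R_☉)² (T/T_☉)⁴ = (8.50)² × (37400/5772)⁴
       = 72.25 × (6.480)⁴ = 72.25 × 1763 = 1.274×10^5.

1.27×10^5 solar luminosities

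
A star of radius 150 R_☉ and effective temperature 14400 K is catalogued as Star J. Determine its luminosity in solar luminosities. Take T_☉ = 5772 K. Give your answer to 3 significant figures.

8.72×10^5 solar luminosities

L/L_☉ = (R/R_☉)² (T/T_☉)⁴ = (150)² × (14400/5772)⁴
       = 2.250×10^4 × (2.495)⁴ = 2.250×10^4 × 38.74 = 8.716×10^5.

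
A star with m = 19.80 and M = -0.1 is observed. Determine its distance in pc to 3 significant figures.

9.55×10^4 pc

m − M = 5 log₁₀(d/10 pc)
19.80 − (-0.1) = 19.90 = 5 log₁₀(d/10)
d = 10 × 10^(19.90/5) = 10 × 10^3.980 = 9.550×10^4 pc.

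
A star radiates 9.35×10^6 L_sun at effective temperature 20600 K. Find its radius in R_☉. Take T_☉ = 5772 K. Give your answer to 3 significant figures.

240 R_☉

R/R_☉ = √(L/L_☉) / (T/T_☉)² = √(9.35×10^6) / (3.569)²
       = 3058 / 12.74 = 240.1.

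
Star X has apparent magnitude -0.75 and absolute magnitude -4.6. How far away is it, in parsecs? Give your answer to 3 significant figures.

m − M = 5 log₁₀(d/10 pc)
-0.75 − (-4.6) = 3.85 = 5 log₁₀(d/10)
d = 10 × 10^(3.85/5) = 10 × 10^0.770 = 58.88 pc.

58.9 pc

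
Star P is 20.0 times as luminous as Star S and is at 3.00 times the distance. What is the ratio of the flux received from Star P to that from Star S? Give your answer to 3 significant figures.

2.22

F = L/(4πd²), so F_P/F_S = (L_P/L_S) / (d_P/d_S)²
= 20.0 / (3.00)² = 20.0 / 9.000 = 2.222.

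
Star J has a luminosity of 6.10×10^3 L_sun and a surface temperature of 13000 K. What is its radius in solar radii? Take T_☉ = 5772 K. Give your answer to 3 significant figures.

15.4 solar radii

R/R_☉ = √(L/L_☉) / (T/T_☉)² = √(6.10×10^3) / (2.252)²
       = 78.10 / 5.073 = 15.40.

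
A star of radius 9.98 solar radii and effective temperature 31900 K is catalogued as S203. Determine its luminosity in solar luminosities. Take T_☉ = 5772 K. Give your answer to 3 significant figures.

9.29×10^4 solar luminosities

L/L_☉ = (R/R_☉)² (T/T_☉)⁴ = (9.98)² × (31900/5772)⁴
       = 99.60 × (5.527)⁴ = 99.60 × 932.9 = 9.292×10^4.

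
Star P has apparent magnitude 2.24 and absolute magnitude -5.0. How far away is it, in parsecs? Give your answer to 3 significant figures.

281 pc

m − M = 5 log₁₀(d/10 pc)
2.24 − (-5.0) = 7.24 = 5 log₁₀(d/10)
d = 10 × 10^(7.24/5) = 10 × 10^1.448 = 280.5 pc.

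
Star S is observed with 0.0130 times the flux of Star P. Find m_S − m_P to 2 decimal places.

4.72

m_S − m_P = −2.5 log₁₀(F_S/F_P) = −2.5 log₁₀(0.0130) = −2.5 × (-1.886) = 4.715.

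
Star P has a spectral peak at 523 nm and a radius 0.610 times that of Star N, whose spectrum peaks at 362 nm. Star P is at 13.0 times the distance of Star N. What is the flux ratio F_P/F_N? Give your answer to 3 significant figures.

Wien's law: T_P/T_N = λ_N/λ_P = 362/523 = 0.6922.
L_P/L_N = (R_P/R_N)²(T_P/T_N)⁴ = (0.610)²(0.6922)⁴ = 0.08541.
F_P/F_N = (L_P/L_N)/(d_P/d_N)² = 0.08541/(13.0)² = 5.054×10^-4.

5.05×10^-4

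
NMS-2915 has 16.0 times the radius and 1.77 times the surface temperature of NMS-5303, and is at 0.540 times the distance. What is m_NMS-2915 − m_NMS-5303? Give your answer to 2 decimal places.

-9.84

L_NMS-2915/L_NMS-5303 = (16.0)²(1.77)⁴ = 2513.
F_NMS-2915/F_NMS-5303 = (L_NMS-2915/L_NMS-5303)/(d_NMS-2915/d_NMS-5303)² = 2513/0.2916 = 8617.
m_NMS-2915 − m_NMS-5303 = −2.5 log₁₀(8617) = -9.84.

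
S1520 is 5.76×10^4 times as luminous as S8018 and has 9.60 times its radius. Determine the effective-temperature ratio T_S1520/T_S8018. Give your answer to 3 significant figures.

L ∝ R²T⁴ gives T ∝ (L/R²)^(1/4), so
T_S1520/T_S8018 = (5.76×10^4 / 9.60²)^(1/4) = (625.0)^(1/4) = 5.000.

5.00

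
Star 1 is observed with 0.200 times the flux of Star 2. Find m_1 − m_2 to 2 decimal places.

m_1 − m_2 = −2.5 log₁₀(F_1/F_2) = −2.5 log₁₀(0.200) = −2.5 × (-0.699) = 1.747.

1.75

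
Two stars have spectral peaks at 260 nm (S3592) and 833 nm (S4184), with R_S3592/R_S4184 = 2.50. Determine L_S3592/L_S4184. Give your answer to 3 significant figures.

659

Wien's law gives T ∝ 1/λ_max, so T_S3592/T_S4184 = λ_S4184/λ_S3592 = 833/260 = 3.204.
Then L ∝ R²T⁴ gives L_S3592/L_S4184 = (2.50)² × (3.204)⁴ = 6.250 × 105.4 = 658.5.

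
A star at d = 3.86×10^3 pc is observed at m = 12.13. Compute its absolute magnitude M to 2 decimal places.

-0.80

M = m − 5 log₁₀(d/10 pc) = 12.13 − 5 log₁₀(3.86×10^3/10)
  = 12.13 − 5 × 2.587 = 12.13 − 12.93 = -0.80.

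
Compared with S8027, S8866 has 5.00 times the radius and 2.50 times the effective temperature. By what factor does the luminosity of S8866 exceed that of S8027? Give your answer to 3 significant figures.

From the Stefan–Boltzmann law, L ∝ R²T⁴, so
L_S8866/L_S8027 = (R_S8866/R_S8027)² (T_S8866/T_S8027)⁴ = (5.00)² × (2.50)⁴ = 25.00 × 39.06 = 976.6.

977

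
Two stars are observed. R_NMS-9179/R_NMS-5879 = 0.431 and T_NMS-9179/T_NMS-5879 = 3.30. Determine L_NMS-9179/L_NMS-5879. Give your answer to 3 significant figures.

22.0

From the Stefan–Boltzmann law, L ∝ R²T⁴, so
L_NMS-9179/L_NMS-5879 = (R_NMS-9179/R_NMS-5879)² (T_NMS-9179/T_NMS-5879)⁴ = (0.431)² × (3.30)⁴ = 0.1858 × 118.6 = 22.03.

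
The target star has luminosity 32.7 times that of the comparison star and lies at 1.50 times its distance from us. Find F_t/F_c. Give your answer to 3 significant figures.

F = L/(4πd²), so F_t/F_c = (L_t/L_c) / (d_t/d_c)²
= 32.7 / (1.50)² = 32.7 / 2.250 = 14.53.

14.5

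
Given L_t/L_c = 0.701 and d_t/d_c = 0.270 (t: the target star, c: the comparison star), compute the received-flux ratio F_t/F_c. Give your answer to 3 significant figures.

9.62

F = L/(4πd²), so F_t/F_c = (L_t/L_c) / (d_t/d_c)²
= 0.701 / (0.270)² = 0.701 / 0.07290 = 9.616.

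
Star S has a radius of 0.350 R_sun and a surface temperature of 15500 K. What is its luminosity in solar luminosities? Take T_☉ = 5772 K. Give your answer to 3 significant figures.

6.37 solar luminosities

L/L_☉ = (R/R_☉)² (T/T_☉)⁴ = (0.350)² × (15500/5772)⁴
       = 0.1225 × (2.685)⁴ = 0.1225 × 52.00 = 6.370.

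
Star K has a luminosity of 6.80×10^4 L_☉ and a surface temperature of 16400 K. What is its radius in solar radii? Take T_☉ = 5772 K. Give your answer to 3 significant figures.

32.3 solar radii

R/R_☉ = √(L/L_☉) / (T/T_☉)² = √(6.80×10^4) / (2.841)²
       = 260.8 / 8.073 = 32.30.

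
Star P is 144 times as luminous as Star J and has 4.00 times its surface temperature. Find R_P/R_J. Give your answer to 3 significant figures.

L ∝ R²T⁴ gives R ∝ √L / T², so
R_P/R_J = √(144) / (4.00)² = 12.00 / 16.00 = 0.7500.

0.750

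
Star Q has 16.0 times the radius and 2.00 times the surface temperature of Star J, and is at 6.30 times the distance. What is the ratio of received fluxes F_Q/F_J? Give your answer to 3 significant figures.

L_Q/L_J = (R_Q/R_J)²(T_Q/T_J)⁴ = (16.0)² × (2.00)⁴ = 4096.
F_Q/F_J = (L_Q/L_J)/(d_Q/d_J)² = 4096 / (6.30)² = 103.2.

103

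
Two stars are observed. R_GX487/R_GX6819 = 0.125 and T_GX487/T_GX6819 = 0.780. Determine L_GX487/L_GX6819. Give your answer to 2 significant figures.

From the Stefan–Boltzmann law, L ∝ R²T⁴, so
L_GX487/L_GX6819 = (R_GX487/R_GX6819)² (T_GX487/T_GX6819)⁴ = (0.125)² × (0.780)⁴ = 0.01562 × 0.3702 = 0.005784.

0.0058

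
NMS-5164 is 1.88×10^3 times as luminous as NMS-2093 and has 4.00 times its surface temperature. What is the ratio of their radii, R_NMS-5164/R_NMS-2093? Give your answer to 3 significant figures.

2.71

L ∝ R²T⁴ gives R ∝ √L / T², so
R_NMS-5164/R_NMS-2093 = √(1.88×10^3) / (4.00)² = 43.36 / 16.00 = 2.710.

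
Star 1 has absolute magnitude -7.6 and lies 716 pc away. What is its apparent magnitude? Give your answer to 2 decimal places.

1.67

m = M + 5 log₁₀(d/10 pc) = -7.6 + 5 log₁₀(716/10)
  = -7.6 + 5 × 1.855 = -7.6 + 9.27 = 1.67.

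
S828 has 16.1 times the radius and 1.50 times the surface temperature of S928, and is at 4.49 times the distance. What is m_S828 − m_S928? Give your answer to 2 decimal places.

-4.53

L_S828/L_S928 = (16.1)²(1.50)⁴ = 1312.
F_S828/F_S928 = (L_S828/L_S928)/(d_S828/d_S928)² = 1312/20.16 = 65.09.
m_S828 − m_S928 = −2.5 log₁₀(65.09) = -4.53.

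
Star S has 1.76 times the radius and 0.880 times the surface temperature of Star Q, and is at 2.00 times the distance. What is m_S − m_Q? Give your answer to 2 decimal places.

L_S/L_Q = (1.76)²(0.880)⁴ = 1.858.
F_S/F_Q = (L_S/L_Q)/(d_S/d_Q)² = 1.858/4.000 = 0.4644.
m_S − m_Q = −2.5 log₁₀(0.4644) = 0.83.

0.83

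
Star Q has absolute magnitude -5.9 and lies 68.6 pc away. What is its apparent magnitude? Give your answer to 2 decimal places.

-1.72

m = M + 5 log₁₀(d/10 pc) = -5.9 + 5 log₁₀(68.6/10)
  = -5.9 + 5 × 0.836 = -5.9 + 4.18 = -1.72.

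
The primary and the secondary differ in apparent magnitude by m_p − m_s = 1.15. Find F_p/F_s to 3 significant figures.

F_p/F_s = 10^(−(m_p − m_s)/2.5) = 10^(-1.15/2.5) = 10^-0.460 = 0.3467.

0.347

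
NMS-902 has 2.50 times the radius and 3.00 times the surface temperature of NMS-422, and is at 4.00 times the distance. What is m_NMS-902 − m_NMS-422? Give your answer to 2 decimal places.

L_NMS-902/L_NMS-422 = (2.50)²(3.00)⁴ = 506.2.
F_NMS-902/F_NMS-422 = (L_NMS-902/L_NMS-422)/(d_NMS-902/d_NMS-422)² = 506.2/16.00 = 31.64.
m_NMS-902 − m_NMS-422 = −2.5 log₁₀(31.64) = -3.75.

-3.75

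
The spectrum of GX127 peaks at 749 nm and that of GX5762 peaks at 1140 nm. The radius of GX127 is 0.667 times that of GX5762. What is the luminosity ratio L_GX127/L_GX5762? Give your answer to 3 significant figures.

2.39

Wien's law gives T ∝ 1/λ_max, so T_GX127/T_GX5762 = λ_GX5762/λ_GX127 = 1140/749 = 1.522.
Then L ∝ R²T⁴ gives L_GX127/L_GX5762 = (0.667)² × (1.522)⁴ = 0.4449 × 5.367 = 2.388.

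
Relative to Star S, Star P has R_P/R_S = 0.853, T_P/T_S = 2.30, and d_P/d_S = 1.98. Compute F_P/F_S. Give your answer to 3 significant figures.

5.19

L_P/L_S = (R_P/R_S)²(T_P/T_S)⁴ = (0.853)² × (2.30)⁴ = 20.36.
F_P/F_S = (L_P/L_S)/(d_P/d_S)² = 20.36 / (1.98)² = 5.194.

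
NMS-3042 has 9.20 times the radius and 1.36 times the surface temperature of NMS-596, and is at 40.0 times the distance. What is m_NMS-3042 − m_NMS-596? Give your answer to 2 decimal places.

1.86

L_NMS-3042/L_NMS-596 = (9.20)²(1.36)⁴ = 289.6.
F_NMS-3042/F_NMS-596 = (L_NMS-3042/L_NMS-596)/(d_NMS-3042/d_NMS-596)² = 289.6/1600 = 0.1810.
m_NMS-3042 − m_NMS-596 = −2.5 log₁₀(0.1810) = 1.86.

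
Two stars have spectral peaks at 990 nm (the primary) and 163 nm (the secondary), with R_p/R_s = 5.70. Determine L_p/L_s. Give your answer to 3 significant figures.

Wien's law gives T ∝ 1/λ_max, so T_p/T_s = λ_s/λ_p = 163/990 = 0.1646.
Then L ∝ R²T⁴ gives L_p/L_s = (5.70)² × (0.1646)⁴ = 32.49 × 7.349×10^-4 = 0.02388.

0.0239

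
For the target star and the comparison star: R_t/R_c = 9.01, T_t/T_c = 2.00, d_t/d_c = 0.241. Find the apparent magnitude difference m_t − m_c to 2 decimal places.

-10.87

L_t/L_c = (9.01)²(2.00)⁴ = 1299.
F_t/F_c = (L_t/L_c)/(d_t/d_c)² = 1299/0.05808 = 2.236×10^4.
m_t − m_c = −2.5 log₁₀(2.236×10^4) = -10.87.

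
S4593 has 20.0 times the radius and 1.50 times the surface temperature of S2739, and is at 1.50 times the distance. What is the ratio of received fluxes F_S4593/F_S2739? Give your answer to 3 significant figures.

L_S4593/L_S2739 = (R_S4593/R_S2739)²(T_S4593/T_S2739)⁴ = (20.0)² × (1.50)⁴ = 2025.
F_S4593/F_S2739 = (L_S4593/L_S2739)/(d_S4593/d_S2739)² = 2025 / (1.50)² = 900.0.

900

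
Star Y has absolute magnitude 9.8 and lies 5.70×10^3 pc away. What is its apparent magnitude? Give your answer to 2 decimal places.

m = M + 5 log₁₀(d/10 pc) = 9.8 + 5 log₁₀(5.70×10^3/10)
  = 9.8 + 5 × 2.756 = 9.8 + 13.78 = 23.58.

23.58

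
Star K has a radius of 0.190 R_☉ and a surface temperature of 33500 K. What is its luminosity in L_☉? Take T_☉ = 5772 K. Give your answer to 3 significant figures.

L/L_☉ = (R/R_☉)² (T/T_☉)⁴ = (0.190)² × (33500/5772)⁴
       = 0.03610 × (5.804)⁴ = 0.03610 × 1135 = 40.96.

41.0 L_☉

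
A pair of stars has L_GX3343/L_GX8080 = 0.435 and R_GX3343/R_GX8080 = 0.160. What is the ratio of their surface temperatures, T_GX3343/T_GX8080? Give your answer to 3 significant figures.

L ∝ R²T⁴ gives T ∝ (L/R²)^(1/4), so
T_GX3343/T_GX8080 = (0.435 / 0.160²)^(1/4) = (16.99)^(1/4) = 2.030.

2.03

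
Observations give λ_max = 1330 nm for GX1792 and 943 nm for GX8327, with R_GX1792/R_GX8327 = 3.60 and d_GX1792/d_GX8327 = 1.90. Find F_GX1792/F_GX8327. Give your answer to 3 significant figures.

0.907

Wien's law: T_GX1792/T_GX8327 = λ_GX8327/λ_GX1792 = 943/1330 = 0.7090.
L_GX1792/L_GX8327 = (R_GX1792/R_GX8327)²(T_GX1792/T_GX8327)⁴ = (3.60)²(0.7090)⁴ = 3.275.
F_GX1792/F_GX8327 = (L_GX1792/L_GX8327)/(d_GX1792/d_GX8327)² = 3.275/(1.90)² = 0.9073.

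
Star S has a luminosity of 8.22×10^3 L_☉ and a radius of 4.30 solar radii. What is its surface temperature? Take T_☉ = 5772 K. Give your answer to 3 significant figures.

T/T_☉ = (L/L_☉)^(1/4) / (R/R_☉)^(1/2)
T = 5772 × (8.22×10^3)^(1/4) / √(4.30) = 5772 × 9.522 / 2.074 = 2.650×10^4 K.

2.65×10^4 K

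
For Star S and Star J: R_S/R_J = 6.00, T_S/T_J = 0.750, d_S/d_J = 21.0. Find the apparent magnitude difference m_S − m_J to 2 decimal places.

L_S/L_J = (6.00)²(0.750)⁴ = 11.39.
F_S/F_J = (L_S/L_J)/(d_S/d_J)² = 11.39/441.0 = 0.02583.
m_S − m_J = −2.5 log₁₀(0.02583) = 3.97.

3.97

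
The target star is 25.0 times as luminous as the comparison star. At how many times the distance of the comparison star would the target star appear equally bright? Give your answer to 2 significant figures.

Equal flux requires L_t/d_t² = L_c/d_c², so d_t/d_c = √(L_t/L_c)
= √(25.0) = 5.000.

5.0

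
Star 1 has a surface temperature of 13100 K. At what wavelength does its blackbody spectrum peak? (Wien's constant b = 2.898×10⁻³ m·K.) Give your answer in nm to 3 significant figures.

λ_max = b/T = 2.898×10⁻³ / 13100 = 2.21×10^-7 m = 221.2 nm.

221 nm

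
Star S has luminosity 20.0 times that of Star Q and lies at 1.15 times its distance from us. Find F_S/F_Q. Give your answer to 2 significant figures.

15

F = L/(4πd²), so F_S/F_Q = (L_S/L_Q) / (d_S/d_Q)²
= 20.0 / (1.15)² = 20.0 / 1.322 = 15.12.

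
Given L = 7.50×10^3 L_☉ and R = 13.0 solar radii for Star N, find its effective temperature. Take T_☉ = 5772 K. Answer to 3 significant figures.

T/T_☉ = (L/L_☉)^(1/4) / (R/R_☉)^(1/2)
T = 5772 × (7.50×10^3)^(1/4) / √(13.0) = 5772 × 9.306 / 3.606 = 1.490×10^4 K.

1.49×10^4 K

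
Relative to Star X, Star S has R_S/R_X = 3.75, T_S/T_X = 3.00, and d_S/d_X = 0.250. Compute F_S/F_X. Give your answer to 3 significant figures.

L_S/L_X = (R_S/R_X)²(T_S/T_X)⁴ = (3.75)² × (3.00)⁴ = 1139.
F_S/F_X = (L_S/L_X)/(d_S/d_X)² = 1139 / (0.250)² = 1.822×10^4.

1.82×10^4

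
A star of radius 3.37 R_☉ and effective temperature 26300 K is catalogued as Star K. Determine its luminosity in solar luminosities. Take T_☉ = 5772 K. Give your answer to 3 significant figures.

L/L_☉ = (R/R_☉)² (T/T_☉)⁴ = (3.37)² × (26300/5772)⁴
       = 11.36 × (4.556)⁴ = 11.36 × 431.0 = 4895.

4.90×10^3 solar luminosities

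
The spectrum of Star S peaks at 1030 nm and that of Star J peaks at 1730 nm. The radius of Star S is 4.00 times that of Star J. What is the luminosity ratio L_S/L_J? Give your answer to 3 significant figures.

127

Wien's law gives T ∝ 1/λ_max, so T_S/T_J = λ_J/λ_S = 1730/1030 = 1.680.
Then L ∝ R²T⁴ gives L_S/L_J = (4.00)² × (1.680)⁴ = 16.00 × 7.959 = 127.3.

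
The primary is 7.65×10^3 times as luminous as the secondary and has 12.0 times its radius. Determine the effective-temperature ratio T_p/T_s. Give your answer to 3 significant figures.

2.70

L ∝ R²T⁴ gives T ∝ (L/R²)^(1/4), so
T_p/T_s = (7.65×10^3 / 12.0²)^(1/4) = (53.12)^(1/4) = 2.700.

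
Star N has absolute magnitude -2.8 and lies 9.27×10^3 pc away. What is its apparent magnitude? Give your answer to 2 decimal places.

12.04

m = M + 5 log₁₀(d/10 pc) = -2.8 + 5 log₁₀(9.27×10^3/10)
  = -2.8 + 5 × 2.967 = -2.8 + 14.84 = 12.04.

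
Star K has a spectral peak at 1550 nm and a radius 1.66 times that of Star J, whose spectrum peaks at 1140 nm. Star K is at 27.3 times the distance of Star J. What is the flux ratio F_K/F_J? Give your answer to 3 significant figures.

0.00108

Wien's law: T_K/T_J = λ_J/λ_K = 1140/1550 = 0.7355.
L_K/L_J = (R_K/R_J)²(T_K/T_J)⁴ = (1.66)²(0.7355)⁴ = 0.8063.
F_K/F_J = (L_K/L_J)/(d_K/d_J)² = 0.8063/(27.3)² = 0.001082.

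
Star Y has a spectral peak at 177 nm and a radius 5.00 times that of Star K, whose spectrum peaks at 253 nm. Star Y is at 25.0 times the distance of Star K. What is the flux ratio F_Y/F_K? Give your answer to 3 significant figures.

Wien's law: T_Y/T_K = λ_K/λ_Y = 253/177 = 1.429.
L_Y/L_K = (R_Y/R_K)²(T_Y/T_K)⁴ = (5.00)²(1.429)⁴ = 104.4.
F_Y/F_K = (L_Y/L_K)/(d_Y/d_K)² = 104.4/(25.0)² = 0.1670.

0.167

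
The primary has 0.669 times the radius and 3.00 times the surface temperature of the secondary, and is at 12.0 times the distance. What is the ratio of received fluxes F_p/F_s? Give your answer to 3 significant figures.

L_p/L_s = (R_p/R_s)²(T_p/T_s)⁴ = (0.669)² × (3.00)⁴ = 36.25.
F_p/F_s = (L_p/L_s)/(d_p/d_s)² = 36.25 / (12.0)² = 0.2518.

0.252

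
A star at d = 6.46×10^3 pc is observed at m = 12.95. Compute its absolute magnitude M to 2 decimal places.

M = m − 5 log₁₀(d/10 pc) = 12.95 − 5 log₁₀(6.46×10^3/10)
  = 12.95 − 5 × 2.810 = 12.95 − 14.05 = -1.10.

-1.10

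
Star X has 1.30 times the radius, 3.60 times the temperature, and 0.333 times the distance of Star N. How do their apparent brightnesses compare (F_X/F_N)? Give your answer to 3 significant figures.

L_X/L_N = (R_X/R_N)²(T_X/T_N)⁴ = (1.30)² × (3.60)⁴ = 283.9.
F_X/F_N = (L_X/L_N)/(d_X/d_N)² = 283.9 / (0.333)² = 2560.

2.56×10^3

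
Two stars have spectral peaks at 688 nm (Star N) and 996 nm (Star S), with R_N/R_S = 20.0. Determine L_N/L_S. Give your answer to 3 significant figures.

Wien's law gives T ∝ 1/λ_max, so T_N/T_S = λ_S/λ_N = 996/688 = 1.448.
Then L ∝ R²T⁴ gives L_N/L_S = (20.0)² × (1.448)⁴ = 400.0 × 4.392 = 1757.

1.76×10^3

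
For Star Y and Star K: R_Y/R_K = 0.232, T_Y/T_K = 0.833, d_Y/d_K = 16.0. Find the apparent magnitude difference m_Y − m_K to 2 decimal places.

L_Y/L_K = (0.232)²(0.833)⁴ = 0.02592.
F_Y/F_K = (L_Y/L_K)/(d_Y/d_K)² = 0.02592/256.0 = 1.012×10^-4.
m_Y − m_K = −2.5 log₁₀(1.012×10^-4) = 9.99.

9.99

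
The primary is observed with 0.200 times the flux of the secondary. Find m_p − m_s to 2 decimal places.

1.75

m_p − m_s = −2.5 log₁₀(F_p/F_s) = −2.5 log₁₀(0.200) = −2.5 × (-0.699) = 1.747.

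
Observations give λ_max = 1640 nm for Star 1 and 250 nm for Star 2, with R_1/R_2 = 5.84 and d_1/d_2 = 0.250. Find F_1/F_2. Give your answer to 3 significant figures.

Wien's law: T_1/T_2 = λ_2/λ_1 = 250/1640 = 0.1524.
L_1/L_2 = (R_1/R_2)²(T_1/T_2)⁴ = (5.84)²(0.1524)⁴ = 0.01842.
F_1/F_2 = (L_1/L_2)/(d_1/d_2)² = 0.01842/(0.250)² = 0.2947.

0.295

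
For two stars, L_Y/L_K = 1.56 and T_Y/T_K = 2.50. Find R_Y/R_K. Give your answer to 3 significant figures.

L ∝ R²T⁴ gives R ∝ √L / T², so
R_Y/R_K = √(1.56) / (2.50)² = 1.249 / 6.250 = 0.1998.

0.200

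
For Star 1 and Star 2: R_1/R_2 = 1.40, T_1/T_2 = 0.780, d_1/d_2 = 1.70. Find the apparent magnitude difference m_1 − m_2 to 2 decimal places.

1.50

L_1/L_2 = (1.40)²(0.780)⁴ = 0.7255.
F_1/F_2 = (L_1/L_2)/(d_1/d_2)² = 0.7255/2.890 = 0.2510.
m_1 − m_2 = −2.5 log₁₀(0.2510) = 1.50.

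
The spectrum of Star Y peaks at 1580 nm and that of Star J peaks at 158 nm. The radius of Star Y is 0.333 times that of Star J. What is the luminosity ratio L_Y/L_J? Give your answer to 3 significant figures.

1.11×10^-5

Wien's law gives T ∝ 1/λ_max, so T_Y/T_J = λ_J/λ_Y = 158/1580 = 0.1000.
Then L ∝ R²T⁴ gives L_Y/L_J = (0.333)² × (0.1000)⁴ = 0.1109 × 1.000×10^-4 = 1.109×10^-5.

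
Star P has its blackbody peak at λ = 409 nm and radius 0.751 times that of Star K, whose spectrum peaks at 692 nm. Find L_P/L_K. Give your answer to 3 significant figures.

Wien's law gives T ∝ 1/λ_max, so T_P/T_K = λ_K/λ_P = 692/409 = 1.692.
Then L ∝ R²T⁴ gives L_P/L_K = (0.751)² × (1.692)⁴ = 0.5640 × 8.195 = 4.622.

4.62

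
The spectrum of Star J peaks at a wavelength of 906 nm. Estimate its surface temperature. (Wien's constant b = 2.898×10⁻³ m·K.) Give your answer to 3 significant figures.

T = b/λ_max = 2.898×10⁻³ / (906×10⁻⁹) = 3199 K.

3.20×10^3 K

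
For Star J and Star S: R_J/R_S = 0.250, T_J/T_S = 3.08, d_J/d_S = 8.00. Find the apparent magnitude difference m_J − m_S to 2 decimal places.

L_J/L_S = (0.250)²(3.08)⁴ = 5.624.
F_J/F_S = (L_J/L_S)/(d_J/d_S)² = 5.624/64.00 = 0.08788.
m_J − m_S = −2.5 log₁₀(0.08788) = 2.64.

2.64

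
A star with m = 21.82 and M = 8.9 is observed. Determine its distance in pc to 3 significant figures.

3.84×10^3 pc

m − M = 5 log₁₀(d/10 pc)
21.82 − (8.9) = 12.92 = 5 log₁₀(d/10)
d = 10 × 10^(12.92/5) = 10 × 10^2.584 = 3837 pc.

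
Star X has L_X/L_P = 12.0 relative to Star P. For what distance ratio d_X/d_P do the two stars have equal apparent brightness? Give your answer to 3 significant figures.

Equal flux requires L_X/d_X² = L_P/d_P², so d_X/d_P = √(L_X/L_P)
= √(12.0) = 3.464.

3.46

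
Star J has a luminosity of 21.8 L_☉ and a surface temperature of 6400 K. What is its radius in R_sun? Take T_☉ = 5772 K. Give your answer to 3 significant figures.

R/R_☉ = √(L/L_☉) / (T/T_☉)² = √(21.8) / (1.109)²
       = 4.669 / 1.229 = 3.798.

3.80 R_sun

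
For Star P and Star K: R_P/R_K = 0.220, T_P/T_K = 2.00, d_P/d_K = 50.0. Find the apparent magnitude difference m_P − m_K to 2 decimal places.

L_P/L_K = (0.220)²(2.00)⁴ = 0.7744.
F_P/F_K = (L_P/L_K)/(d_P/d_K)² = 0.7744/2500 = 3.098×10^-4.
m_P − m_K = −2.5 log₁₀(3.098×10^-4) = 8.77.

8.77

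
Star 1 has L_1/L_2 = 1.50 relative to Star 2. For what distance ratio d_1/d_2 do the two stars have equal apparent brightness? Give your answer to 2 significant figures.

1.2

Equal flux requires L_1/d_1² = L_2/d_2², so d_1/d_2 = √(L_1/L_2)
= √(1.50) = 1.225.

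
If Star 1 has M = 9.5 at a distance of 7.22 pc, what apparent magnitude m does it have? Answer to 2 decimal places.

8.79

m = M + 5 log₁₀(d/10 pc) = 9.5 + 5 log₁₀(7.22/10)
  = 9.5 + 5 × -0.141 = 9.5 + -0.71 = 8.79.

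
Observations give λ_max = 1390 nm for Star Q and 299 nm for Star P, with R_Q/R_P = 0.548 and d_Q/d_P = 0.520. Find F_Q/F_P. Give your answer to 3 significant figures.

0.00238

Wien's law: T_Q/T_P = λ_P/λ_Q = 299/1390 = 0.2151.
L_Q/L_P = (R_Q/R_P)²(T_Q/T_P)⁴ = (0.548)²(0.2151)⁴ = 6.430×10^-4.
F_Q/F_P = (L_Q/L_P)/(d_Q/d_P)² = 6.430×10^-4/(0.520)² = 0.002378.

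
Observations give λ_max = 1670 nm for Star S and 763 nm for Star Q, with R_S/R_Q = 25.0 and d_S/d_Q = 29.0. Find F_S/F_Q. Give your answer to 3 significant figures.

0.0324

Wien's law: T_S/T_Q = λ_Q/λ_S = 763/1670 = 0.4569.
L_S/L_Q = (R_S/R_Q)²(T_S/T_Q)⁴ = (25.0)²(0.4569)⁴ = 27.23.
F_S/F_Q = (L_S/L_Q)/(d_S/d_Q)² = 27.23/(29.0)² = 0.03238.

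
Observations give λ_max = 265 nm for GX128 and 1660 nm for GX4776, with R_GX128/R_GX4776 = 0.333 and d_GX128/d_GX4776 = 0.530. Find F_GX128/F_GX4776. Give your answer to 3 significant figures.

608

Wien's law: T_GX128/T_GX4776 = λ_GX4776/λ_GX128 = 1660/265 = 6.264.
L_GX128/L_GX4776 = (R_GX128/R_GX4776)²(T_GX128/T_GX4776)⁴ = (0.333)²(6.264)⁴ = 170.7.
F_GX128/F_GX4776 = (L_GX128/L_GX4776)/(d_GX128/d_GX4776)² = 170.7/(0.530)² = 607.8.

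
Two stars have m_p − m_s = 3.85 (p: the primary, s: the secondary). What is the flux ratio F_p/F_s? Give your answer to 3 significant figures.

F_p/F_s = 10^(−(m_p − m_s)/2.5) = 10^(-3.85/2.5) = 10^-1.540 = 0.02884.

0.0288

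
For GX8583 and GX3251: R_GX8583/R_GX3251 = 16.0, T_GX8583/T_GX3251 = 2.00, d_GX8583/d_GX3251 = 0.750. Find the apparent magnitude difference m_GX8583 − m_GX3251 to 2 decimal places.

L_GX8583/L_GX3251 = (16.0)²(2.00)⁴ = 4096.
F_GX8583/F_GX3251 = (L_GX8583/L_GX3251)/(d_GX8583/d_GX3251)² = 4096/0.5625 = 7282.
m_GX8583 − m_GX3251 = −2.5 log₁₀(7282) = -9.66.

-9.66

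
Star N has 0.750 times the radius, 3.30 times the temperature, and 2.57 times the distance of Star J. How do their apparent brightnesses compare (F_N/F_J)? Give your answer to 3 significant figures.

10.1

L_N/L_J = (R_N/R_J)²(T_N/T_J)⁴ = (0.750)² × (3.30)⁴ = 66.71.
F_N/F_J = (L_N/L_J)/(d_N/d_J)² = 66.71 / (2.57)² = 10.10.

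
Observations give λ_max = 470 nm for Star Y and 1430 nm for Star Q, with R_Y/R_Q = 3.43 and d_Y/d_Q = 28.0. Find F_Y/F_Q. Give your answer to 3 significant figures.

1.29

Wien's law: T_Y/T_Q = λ_Q/λ_Y = 1430/470 = 3.043.
L_Y/L_Q = (R_Y/R_Q)²(T_Y/T_Q)⁴ = (3.43)²(3.043)⁴ = 1008.
F_Y/F_Q = (L_Y/L_Q)/(d_Y/d_Q)² = 1008/(28.0)² = 1.286.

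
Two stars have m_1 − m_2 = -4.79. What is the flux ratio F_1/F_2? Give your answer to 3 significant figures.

F_1/F_2 = 10^(−(m_1 − m_2)/2.5) = 10^(4.79/2.5) = 10^1.916 = 82.41.

82.4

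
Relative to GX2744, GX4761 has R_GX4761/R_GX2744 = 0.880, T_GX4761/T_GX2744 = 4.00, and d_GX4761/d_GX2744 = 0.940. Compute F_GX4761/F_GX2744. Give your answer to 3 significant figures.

L_GX4761/L_GX2744 = (R_GX4761/R_GX2744)²(T_GX4761/T_GX2744)⁴ = (0.880)² × (4.00)⁴ = 198.2.
F_GX4761/F_GX2744 = (L_GX4761/L_GX2744)/(d_GX4761/d_GX2744)² = 198.2 / (0.940)² = 224.4.

224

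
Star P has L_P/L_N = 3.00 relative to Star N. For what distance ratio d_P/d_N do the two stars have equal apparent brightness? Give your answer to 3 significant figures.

1.73

Equal flux requires L_P/d_P² = L_N/d_N², so d_P/d_N = √(L_P/L_N)
= √(3.00) = 1.732.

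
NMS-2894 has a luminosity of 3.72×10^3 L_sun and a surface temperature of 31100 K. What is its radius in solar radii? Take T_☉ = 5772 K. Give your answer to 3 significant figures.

R/R_☉ = √(L/L_☉) / (T/T_☉)² = √(3.72×10^3) / (5.388)²
       = 60.99 / 29.03 = 2.101.

2.10 solar radii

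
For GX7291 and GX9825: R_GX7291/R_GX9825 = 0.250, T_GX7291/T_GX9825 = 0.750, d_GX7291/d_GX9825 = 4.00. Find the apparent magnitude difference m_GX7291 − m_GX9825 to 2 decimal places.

7.27

L_GX7291/L_GX9825 = (0.250)²(0.750)⁴ = 0.01978.
F_GX7291/F_GX9825 = (L_GX7291/L_GX9825)/(d_GX7291/d_GX9825)² = 0.01978/16.00 = 0.001236.
m_GX7291 − m_GX9825 = −2.5 log₁₀(0.001236) = 7.27.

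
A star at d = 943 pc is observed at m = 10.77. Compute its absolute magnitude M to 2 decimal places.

M = m − 5 log₁₀(d/10 pc) = 10.77 − 5 log₁₀(943/10)
  = 10.77 − 5 × 1.975 = 10.77 − 9.87 = 0.90.

0.90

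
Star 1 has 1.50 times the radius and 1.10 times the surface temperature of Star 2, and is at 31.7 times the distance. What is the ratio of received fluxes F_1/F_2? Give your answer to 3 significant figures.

0.00328

L_1/L_2 = (R_1/R_2)²(T_1/T_2)⁴ = (1.50)² × (1.10)⁴ = 3.294.
F_1/F_2 = (L_1/L_2)/(d_1/d_2)² = 3.294 / (31.7)² = 0.003278.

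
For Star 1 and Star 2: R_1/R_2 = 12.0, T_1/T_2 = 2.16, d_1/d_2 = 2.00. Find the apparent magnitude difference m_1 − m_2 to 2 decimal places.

L_1/L_2 = (12.0)²(2.16)⁴ = 3135.
F_1/F_2 = (L_1/L_2)/(d_1/d_2)² = 3135/4.000 = 783.6.
m_1 − m_2 = −2.5 log₁₀(783.6) = -7.24.

-7.24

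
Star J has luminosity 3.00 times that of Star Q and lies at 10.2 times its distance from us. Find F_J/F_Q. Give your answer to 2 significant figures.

F = L/(4πd²), so F_J/F_Q = (L_J/L_Q) / (d_J/d_Q)²
= 3.00 / (10.2)² = 3.00 / 104.0 = 0.02884.

0.029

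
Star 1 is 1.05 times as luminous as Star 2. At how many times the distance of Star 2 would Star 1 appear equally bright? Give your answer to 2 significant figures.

1.0

Equal flux requires L_1/d_1² = L_2/d_2², so d_1/d_2 = √(L_1/L_2)
= √(1.05) = 1.025.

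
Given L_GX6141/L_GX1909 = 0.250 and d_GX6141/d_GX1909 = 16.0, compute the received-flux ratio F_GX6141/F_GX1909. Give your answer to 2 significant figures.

F = L/(4πd²), so F_GX6141/F_GX1909 = (L_GX6141/L_GX1909) / (d_GX6141/d_GX1909)²
= 0.250 / (16.0)² = 0.250 / 256.0 = 9.766×10^-4.

9.8×10^-4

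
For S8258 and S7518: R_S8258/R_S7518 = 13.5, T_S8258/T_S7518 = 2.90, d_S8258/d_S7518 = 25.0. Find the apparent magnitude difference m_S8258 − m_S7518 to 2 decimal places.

L_S8258/L_S7518 = (13.5)²(2.90)⁴ = 1.289×10^4.
F_S8258/F_S7518 = (L_S8258/L_S7518)/(d_S8258/d_S7518)² = 1.289×10^4/625.0 = 20.62.
m_S8258 − m_S7518 = −2.5 log₁₀(20.62) = -3.29.

-3.29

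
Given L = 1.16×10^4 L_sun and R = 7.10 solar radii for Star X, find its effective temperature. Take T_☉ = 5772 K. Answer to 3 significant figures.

2.25×10^4 K

T/T_☉ = (L/L_☉)^(1/4) / (R/R_☉)^(1/2)
T = 5772 × (1.16×10^4)^(1/4) / √(7.10) = 5772 × 10.38 / 2.665 = 2.248×10^4 K.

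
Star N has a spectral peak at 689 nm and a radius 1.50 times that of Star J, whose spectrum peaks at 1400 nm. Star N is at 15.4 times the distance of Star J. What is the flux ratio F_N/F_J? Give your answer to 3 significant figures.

0.162

Wien's law: T_N/T_J = λ_J/λ_N = 1400/689 = 2.032.
L_N/L_J = (R_N/R_J)²(T_N/T_J)⁴ = (1.50)²(2.032)⁴ = 38.35.
F_N/F_J = (L_N/L_J)/(d_N/d_J)² = 38.35/(15.4)² = 0.1617.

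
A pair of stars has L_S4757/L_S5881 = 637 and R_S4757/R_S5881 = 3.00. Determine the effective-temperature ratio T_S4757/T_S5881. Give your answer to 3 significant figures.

L ∝ R²T⁴ gives T ∝ (L/R²)^(1/4), so
T_S4757/T_S5881 = (637 / 3.00²)^(1/4) = (70.78)^(1/4) = 2.901.

2.90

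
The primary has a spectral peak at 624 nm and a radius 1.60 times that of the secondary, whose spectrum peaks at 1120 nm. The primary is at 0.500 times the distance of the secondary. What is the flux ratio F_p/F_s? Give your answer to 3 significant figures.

106

Wien's law: T_p/T_s = λ_s/λ_p = 1120/624 = 1.795.
L_p/L_s = (R_p/R_s)²(T_p/T_s)⁴ = (1.60)²(1.795)⁴ = 26.57.
F_p/F_s = (L_p/L_s)/(d_p/d_s)² = 26.57/(0.500)² = 106.3.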